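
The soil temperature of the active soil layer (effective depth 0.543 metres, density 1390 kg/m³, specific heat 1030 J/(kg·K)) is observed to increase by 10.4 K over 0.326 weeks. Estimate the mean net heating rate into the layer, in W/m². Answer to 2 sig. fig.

41

Areal heat capacity C = ρ c_p D = 1390 × 1030 × 0.543 = 7.77×10^5 J/(m^2 K).
Required heat per unit area: Q = C ΔT = 7.77×10^5 × 10.4 = 8.09×10^6 J/m².
Flux F = Q / Δt = 8.09×10^6 / 1.97×10^5 s = 41.0 W/m².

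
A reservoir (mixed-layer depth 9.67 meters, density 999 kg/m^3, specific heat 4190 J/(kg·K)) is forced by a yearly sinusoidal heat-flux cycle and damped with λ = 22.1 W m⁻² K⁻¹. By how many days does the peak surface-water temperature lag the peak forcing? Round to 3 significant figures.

Areal heat capacity C = ρ c_p D = 999 × 4190 × 9.67 = 4.05×10^7 J/(m²·K).
ω = 2π / 3.15×10^7 s = 1.99×10^-7 s⁻¹.
Phase lag φ = arctan(Cω/λ) = arctan(8.06/22.1) = 0.350 rad.
Time lag = φ / ω = 0.350 / 1.99×10^-7 = 1.76×10^6 s = 20.3 days.

20.3 days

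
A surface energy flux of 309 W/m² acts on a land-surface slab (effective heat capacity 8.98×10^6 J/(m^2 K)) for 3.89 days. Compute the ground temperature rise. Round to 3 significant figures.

11.6 K

Areal heat capacity C = 8.98×10^6 J/(m^2 K) (given).
Net heat input Q = F Δt = 309 × (3.89 days × 86400 s/day) = 1.04×10^8 J/m².
ΔT = Q / C = 1.04×10^8 / 8.98×10^6 = 11.6 K.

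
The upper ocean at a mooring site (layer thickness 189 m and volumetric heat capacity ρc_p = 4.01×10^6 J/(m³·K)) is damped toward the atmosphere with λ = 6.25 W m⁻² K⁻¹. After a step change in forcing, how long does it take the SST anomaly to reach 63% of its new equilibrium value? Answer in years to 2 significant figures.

3.8 years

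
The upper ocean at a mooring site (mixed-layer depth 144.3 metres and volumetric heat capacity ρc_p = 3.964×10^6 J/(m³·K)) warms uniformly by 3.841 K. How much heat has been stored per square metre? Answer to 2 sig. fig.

2.2×10^9

Areal heat capacity C = ρc_p × D = 3.964×10^6 × 144.3 = 5.72×10^8 J m⁻² K⁻¹.
ΔQ = C ΔT = 5.72×10^8 × 3.841 = 2.20×10^9 J/m².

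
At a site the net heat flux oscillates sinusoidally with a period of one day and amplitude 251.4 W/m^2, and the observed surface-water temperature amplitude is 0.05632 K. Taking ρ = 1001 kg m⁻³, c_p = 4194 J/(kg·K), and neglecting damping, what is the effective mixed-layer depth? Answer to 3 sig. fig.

ω = 2π / 86400 s = 7.27×10^-5 s⁻¹.
Required C = F₀ / (A ω) = 251.4 / (0.05632 × 7.27×10^-5) = 6.14×10^7 J/(m²·K).
D = C / (ρ c_p) = 6.14×10^7 / (1001 × 4194) = 14.6 m.

14.6 m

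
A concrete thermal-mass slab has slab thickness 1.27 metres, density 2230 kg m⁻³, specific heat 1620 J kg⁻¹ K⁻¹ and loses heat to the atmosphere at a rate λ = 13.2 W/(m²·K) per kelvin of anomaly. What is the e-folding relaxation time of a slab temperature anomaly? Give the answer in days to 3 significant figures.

Areal heat capacity C = ρ c_p D = 2230 × 1620 × 1.27 = 4.59×10^6 J/(m^2 K).
Relaxation time τ = C / λ = 4.59×10^6 / 13.2 = 3.48×10^5 s.
In days: 3.48×10^5 s / (86400 s/day) = 4.02 days.

4.02 days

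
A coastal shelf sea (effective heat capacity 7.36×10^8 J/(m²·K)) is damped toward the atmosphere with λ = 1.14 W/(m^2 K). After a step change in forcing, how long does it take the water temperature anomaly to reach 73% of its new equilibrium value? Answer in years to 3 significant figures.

26.8 years

Areal heat capacity C = 7.36×10^8 J/(m²·K) (given).
τ = C / λ = 7.36×10^8 / 1.14 = 6.46×10^8 s.
Fraction reached: 1 − e^(−t/τ) = 0.73 ⇒ t = −τ ln(1 − 0.73) = τ × 1.31.
t = 8.45×10^8 s = 26.8 years.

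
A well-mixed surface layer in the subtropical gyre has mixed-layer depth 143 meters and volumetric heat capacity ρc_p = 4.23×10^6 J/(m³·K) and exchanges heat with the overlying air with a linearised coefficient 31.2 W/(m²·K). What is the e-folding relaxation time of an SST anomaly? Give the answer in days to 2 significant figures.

220 days

Areal heat capacity C = ρc_p × D = 4.23×10^6 × 143 = 6.05×10^8 J/(m^2 K).
Relaxation time τ = C / λ = 6.05×10^8 / 31.2 = 1.94×10^7 s.
In days: 1.94×10^7 s / (86400 s/day) = 224 days.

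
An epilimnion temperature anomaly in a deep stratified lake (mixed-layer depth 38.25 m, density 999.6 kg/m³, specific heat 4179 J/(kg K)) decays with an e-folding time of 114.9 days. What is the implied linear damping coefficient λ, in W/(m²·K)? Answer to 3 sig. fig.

16.1

Areal heat capacity C = ρ c_p D = 999.6 × 4179 × 38.25 = 1.60×10^8 J/(m^2 K).
τ = 114.9 days = 9.93×10^6 s.
λ = C / τ = 1.60×10^8 / 9.93×10^6 = 16.1 W/(m²·K).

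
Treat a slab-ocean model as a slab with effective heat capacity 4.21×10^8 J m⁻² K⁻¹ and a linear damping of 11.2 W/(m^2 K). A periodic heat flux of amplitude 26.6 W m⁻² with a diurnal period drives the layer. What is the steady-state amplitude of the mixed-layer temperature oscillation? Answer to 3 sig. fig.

Areal heat capacity C = 4.21×10^8 J m⁻² K⁻¹ (given).
Angular frequency ω = 2π / T = 2π / 86400 s = 7.27×10^-5 s⁻¹.
√((Cω)² + λ²) = √((30600)² + 11.2²) = 30600 W/(m²·K).
Amplitude A = F₀ / √((Cω)²+λ²) = 26.6 / 30600 = 8.69×10^-4 K.

8.69×10^-4 K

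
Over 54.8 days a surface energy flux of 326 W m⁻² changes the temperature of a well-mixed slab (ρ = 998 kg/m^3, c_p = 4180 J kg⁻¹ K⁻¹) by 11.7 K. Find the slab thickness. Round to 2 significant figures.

Heat input Q = F Δt = 326 × 4.73×10^6 s = 1.54×10^9 J/m².
Required areal heat capacity C = Q / ΔT = 1.32×10^8 J/(m²·K).
Depth D = C / (ρ c_p) = 1.32×10^8 / (998 × 4180) = 31.6 m.

32 m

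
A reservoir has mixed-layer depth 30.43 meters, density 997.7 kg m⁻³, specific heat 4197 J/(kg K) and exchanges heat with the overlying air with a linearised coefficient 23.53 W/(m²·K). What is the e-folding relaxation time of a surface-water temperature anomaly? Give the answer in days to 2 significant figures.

63 days

Areal heat capacity C = ρ c_p D = 997.7 × 4197 × 30.43 = 1.27×10^8 J/(m²·K).
Relaxation time τ = C / λ = 1.27×10^8 / 23.53 = 5.42×10^6 s.
In days: 5.42×10^6 s / (86400 s/day) = 62.7 days.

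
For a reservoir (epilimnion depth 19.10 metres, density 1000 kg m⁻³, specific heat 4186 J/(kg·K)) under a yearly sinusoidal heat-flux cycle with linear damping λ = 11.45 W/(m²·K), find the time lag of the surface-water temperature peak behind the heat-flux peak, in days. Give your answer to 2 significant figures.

55 days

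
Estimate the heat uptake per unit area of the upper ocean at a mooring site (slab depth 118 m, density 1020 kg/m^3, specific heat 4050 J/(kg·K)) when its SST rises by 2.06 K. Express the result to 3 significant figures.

Areal heat capacity C = ρ c_p D = 1020 × 4050 × 118 = 4.87×10^8 J/(m^2 K).
ΔQ = C ΔT = 4.87×10^8 × 2.06 = 1.00×10^9 J/m².

1.00×10^9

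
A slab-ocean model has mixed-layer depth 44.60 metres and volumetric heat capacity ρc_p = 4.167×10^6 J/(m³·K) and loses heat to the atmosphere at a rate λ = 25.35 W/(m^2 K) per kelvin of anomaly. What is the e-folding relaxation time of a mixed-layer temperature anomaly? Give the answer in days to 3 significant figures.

84.9 days

Areal heat capacity C = ρc_p × D = 4.167×10^6 × 44.60 = 1.86×10^8 J m⁻² K⁻¹.
Relaxation time τ = C / λ = 1.86×10^8 / 25.35 = 7.33×10^6 s.
In days: 7.33×10^6 s / (86400 s/day) = 84.9 days.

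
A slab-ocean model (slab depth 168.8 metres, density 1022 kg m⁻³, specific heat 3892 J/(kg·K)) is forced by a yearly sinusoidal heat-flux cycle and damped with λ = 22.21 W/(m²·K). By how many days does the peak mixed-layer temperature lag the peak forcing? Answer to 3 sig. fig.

81.7 days

Areal heat capacity C = ρ c_p D = 1022 × 3892 × 168.8 = 6.71×10^8 J/(m²·K).
ω = 2π / 3.15×10^7 s = 1.99×10^-7 s⁻¹.
Phase lag φ = arctan(Cω/λ) = arctan(134/22.21) = 1.41 rad.
Time lag = φ / ω = 1.41 / 1.99×10^-7 = 7.06×10^6 s = 81.7 days.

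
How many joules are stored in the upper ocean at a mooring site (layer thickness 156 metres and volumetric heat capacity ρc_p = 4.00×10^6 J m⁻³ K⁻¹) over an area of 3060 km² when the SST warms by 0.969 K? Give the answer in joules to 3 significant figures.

1.85×10^18 J

Areal heat capacity C = ρc_p × D = 4.00×10^6 × 156 = 6.24×10^8 J/(m^2 K).
Heat per unit area: q = C ΔT = 6.24×10^8 × 0.969 = 6.05×10^8 J/m².
Total heat: Q = q × A = 6.05×10^8 × (3060 × 10⁶ m²) = 1.85×10^18 J.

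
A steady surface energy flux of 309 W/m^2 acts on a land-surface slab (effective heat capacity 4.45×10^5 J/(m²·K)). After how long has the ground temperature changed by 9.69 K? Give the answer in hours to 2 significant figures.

Areal heat capacity C = 4.45×10^5 J/(m²·K) (given).
Time required: Δt = C ΔT / F = 4.45×10^5 × 9.69 / 309 = 14000 s.
In hours: 14000 s / (3600 s/hour) = 3.88 hours.

3.9 hours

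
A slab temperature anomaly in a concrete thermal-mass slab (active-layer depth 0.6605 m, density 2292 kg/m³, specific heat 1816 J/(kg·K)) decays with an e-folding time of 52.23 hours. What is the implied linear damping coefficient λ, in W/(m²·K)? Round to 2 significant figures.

Areal heat capacity C = ρ c_p D = 2292 × 1816 × 0.6605 = 2.75×10^6 J/(m^2 K).
τ = 52.23 hours = 1.88×10^5 s.
λ = C / τ = 2.75×10^6 / 1.88×10^5 = 14.6 W/(m²·K).

15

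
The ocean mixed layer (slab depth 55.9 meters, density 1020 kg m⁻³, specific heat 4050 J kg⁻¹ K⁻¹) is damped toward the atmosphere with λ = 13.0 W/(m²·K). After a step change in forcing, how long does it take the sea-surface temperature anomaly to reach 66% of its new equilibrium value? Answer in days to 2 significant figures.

220 days

Areal heat capacity C = ρ c_p D = 1020 × 4050 × 55.9 = 2.31×10^8 J/(m²·K).
τ = C / λ = 2.31×10^8 / 13.0 = 1.78×10^7 s.
Fraction reached: 1 − e^(−t/τ) = 0.66 ⇒ t = −τ ln(1 − 0.66) = τ × 1.08.
t = 1.92×10^7 s = 222 days.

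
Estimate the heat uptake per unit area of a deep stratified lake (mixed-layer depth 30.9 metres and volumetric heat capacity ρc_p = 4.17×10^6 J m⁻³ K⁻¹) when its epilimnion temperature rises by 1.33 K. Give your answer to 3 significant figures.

Areal heat capacity C = ρc_p × D = 4.17×10^6 × 30.9 = 1.29×10^8 J/(m²·K).
ΔQ = C ΔT = 1.29×10^8 × 1.33 = 1.71×10^8 J/m².

1.71×10^8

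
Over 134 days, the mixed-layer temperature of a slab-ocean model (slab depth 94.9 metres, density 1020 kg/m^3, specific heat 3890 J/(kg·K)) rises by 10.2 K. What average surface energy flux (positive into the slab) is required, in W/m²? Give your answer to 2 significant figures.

Areal heat capacity C = ρ c_p D = 1020 × 3890 × 94.9 = 3.77×10^8 J m⁻² K⁻¹.
Required heat per unit area: Q = C ΔT = 3.77×10^8 × 10.2 = 3.84×10^9 J/m².
Flux F = Q / Δt = 3.84×10^9 / 1.16×10^7 s = 332 W/m².

330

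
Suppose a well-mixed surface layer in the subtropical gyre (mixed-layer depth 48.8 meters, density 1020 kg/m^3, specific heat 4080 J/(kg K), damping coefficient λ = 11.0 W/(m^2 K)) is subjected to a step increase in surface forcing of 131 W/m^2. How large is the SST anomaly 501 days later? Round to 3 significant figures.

Areal heat capacity C = ρ c_p D = 1020 × 4080 × 48.8 = 2.03×10^8 J/(m²·K).
τ = C / λ = 2.03×10^8 / 11.0 = 1.85×10^7 s.
Equilibrium anomaly ΔT_eq = F / λ = 131 / 11.0 = 11.9 K.
t = 501 days = 4.33×10^7 s, so t/τ = 2.34.
ΔT(t) = ΔT_eq (1 − e^(−t/τ)) = 11.9 × (1 − e^−2.34) = 10.8 K.

10.8 K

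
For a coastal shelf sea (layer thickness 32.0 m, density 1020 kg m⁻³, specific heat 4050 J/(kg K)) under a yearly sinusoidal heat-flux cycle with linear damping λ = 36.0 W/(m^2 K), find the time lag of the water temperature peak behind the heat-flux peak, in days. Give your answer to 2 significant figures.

Areal heat capacity C = ρ c_p D = 1020 × 4050 × 32.0 = 1.32×10^8 J/(m^2 K).
ω = 2π / 3.15×10^7 s = 1.99×10^-7 s⁻¹.
Phase lag φ = arctan(Cω/λ) = arctan(26.3/36.0) = 0.632 rad.
Time lag = φ / ω = 0.632 / 1.99×10^-7 = 3.17×10^6 s = 36.7 days.

37 days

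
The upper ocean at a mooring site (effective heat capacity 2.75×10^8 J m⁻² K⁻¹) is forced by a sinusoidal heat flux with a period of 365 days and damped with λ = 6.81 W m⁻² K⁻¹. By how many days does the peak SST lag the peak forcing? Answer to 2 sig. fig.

84 days

Areal heat capacity C = 2.75×10^8 J m⁻² K⁻¹ (given).
ω = 2π / 3.15×10^7 s = 1.99×10^-7 s⁻¹.
Phase lag φ = arctan(Cω/λ) = arctan(54.8/6.81) = 1.45 rad.
Time lag = φ / ω = 1.45 / 1.99×10^-7 = 7.26×10^6 s = 84.1 days.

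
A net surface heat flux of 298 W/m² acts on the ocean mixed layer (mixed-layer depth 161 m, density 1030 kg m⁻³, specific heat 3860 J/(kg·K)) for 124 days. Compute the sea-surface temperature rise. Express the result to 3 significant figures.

Areal heat capacity C = ρ c_p D = 1030 × 3860 × 161 = 6.40×10^8 J/(m²·K).
Net heat input Q = F Δt = 298 × (124 days × 86400 s/day) = 3.19×10^9 J/m².
ΔT = Q / C = 3.19×10^9 / 6.40×10^8 = 4.99 K.

4.99 K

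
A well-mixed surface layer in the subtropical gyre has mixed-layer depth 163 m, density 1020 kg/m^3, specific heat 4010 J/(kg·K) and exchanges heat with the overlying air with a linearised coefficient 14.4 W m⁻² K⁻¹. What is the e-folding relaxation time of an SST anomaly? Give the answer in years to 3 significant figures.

1.47 years

Areal heat capacity C = ρ c_p D = 1020 × 4010 × 163 = 6.67×10^8 J m⁻² K⁻¹.
Relaxation time τ = C / λ = 6.67×10^8 / 14.4 = 4.63×10^7 s.
In years: 4.63×10^7 s / (3.156×10^7 s/year) = 1.47 years.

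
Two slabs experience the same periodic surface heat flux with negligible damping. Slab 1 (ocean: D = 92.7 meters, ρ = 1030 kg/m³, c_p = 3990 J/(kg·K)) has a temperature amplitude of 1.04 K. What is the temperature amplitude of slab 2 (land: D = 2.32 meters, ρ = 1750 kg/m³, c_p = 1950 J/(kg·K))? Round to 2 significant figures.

C_ocean = 3.81×10^8 J/(m²·K); C_land = 7.92×10^6 J/(m²·K).
A ∝ 1/C ⇒ A_land = A_ocean × C_ocean/C_land = 1.04 × 48.1 = 50.0 K.

50 K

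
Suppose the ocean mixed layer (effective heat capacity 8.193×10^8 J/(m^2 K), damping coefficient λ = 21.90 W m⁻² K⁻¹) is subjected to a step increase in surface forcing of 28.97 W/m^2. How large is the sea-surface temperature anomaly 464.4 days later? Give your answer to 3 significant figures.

Areal heat capacity C = 8.193×10^8 J/(m^2 K) (given).
τ = C / λ = 8.19×10^8 / 21.90 = 3.74×10^7 s.
Equilibrium anomaly ΔT_eq = F / λ = 28.97 / 21.90 = 1.32 K.
t = 464.4 days = 4.01×10^7 s, so t/τ = 1.07.
ΔT(t) = ΔT_eq (1 − e^(−t/τ)) = 1.32 × (1 − e^−1.07) = 0.870 K.

0.870 K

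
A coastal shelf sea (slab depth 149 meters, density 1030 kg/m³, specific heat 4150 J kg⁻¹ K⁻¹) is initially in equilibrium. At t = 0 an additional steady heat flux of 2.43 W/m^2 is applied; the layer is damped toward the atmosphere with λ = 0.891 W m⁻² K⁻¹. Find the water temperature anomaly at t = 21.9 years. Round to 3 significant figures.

1.69 K

Areal heat capacity C = ρ c_p D = 1030 × 4150 × 149 = 6.37×10^8 J m⁻² K⁻¹.
τ = C / λ = 6.37×10^8 / 0.891 = 7.15×10^8 s.
Equilibrium anomaly ΔT_eq = F / λ = 2.43 / 0.891 = 2.73 K.
t = 21.9 years = 6.91×10^8 s, so t/τ = 0.967.
ΔT(t) = ΔT_eq (1 − e^(−t/τ)) = 2.73 × (1 − e^−0.967) = 1.69 K.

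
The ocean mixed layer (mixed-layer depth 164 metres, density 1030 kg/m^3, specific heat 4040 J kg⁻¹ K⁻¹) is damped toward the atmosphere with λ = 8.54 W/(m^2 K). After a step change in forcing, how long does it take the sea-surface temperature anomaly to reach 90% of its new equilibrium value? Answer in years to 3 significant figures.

5.83 years

Areal heat capacity C = ρ c_p D = 1030 × 4040 × 164 = 6.82×10^8 J/(m^2 K).
τ = C / λ = 6.82×10^8 / 8.54 = 7.99×10^7 s.
Fraction reached: 1 − e^(−t/τ) = 0.90 ⇒ t = −τ ln(1 − 0.90) = τ × 2.30.
t = 1.84×10^8 s = 5.83 years.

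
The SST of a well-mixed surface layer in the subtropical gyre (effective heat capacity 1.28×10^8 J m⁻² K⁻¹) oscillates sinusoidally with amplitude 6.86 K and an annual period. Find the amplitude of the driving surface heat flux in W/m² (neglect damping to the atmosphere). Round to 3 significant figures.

Areal heat capacity C = 1.28×10^8 J m⁻² K⁻¹ (given).
ω = 2π / 3.15×10^7 s = 1.99×10^-7 s⁻¹.
Cω = 1.28×10^8 × 1.99×10^-7 = 25.5 W/(m²·K).
F₀ = A × Cω = 6.86 × 25.5 = 175 W/m².

175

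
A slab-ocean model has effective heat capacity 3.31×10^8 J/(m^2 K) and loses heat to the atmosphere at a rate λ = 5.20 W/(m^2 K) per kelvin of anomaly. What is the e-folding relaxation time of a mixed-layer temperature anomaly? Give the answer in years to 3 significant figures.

Areal heat capacity C = 3.31×10^8 J/(m^2 K) (given).
Relaxation time τ = C / λ = 3.31×10^8 / 5.20 = 6.37×10^7 s.
In years: 6.37×10^7 s / (3.156×10^7 s/year) = 2.02 years.

2.02 years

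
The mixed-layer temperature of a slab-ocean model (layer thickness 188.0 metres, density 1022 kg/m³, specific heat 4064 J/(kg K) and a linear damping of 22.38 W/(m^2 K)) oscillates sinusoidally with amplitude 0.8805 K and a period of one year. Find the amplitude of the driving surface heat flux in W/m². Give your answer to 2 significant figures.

140

Areal heat capacity C = ρ c_p D = 1022 × 4064 × 188.0 = 7.81×10^8 J m⁻² K⁻¹.
ω = 2π / 3.15×10^7 s = 1.99×10^-7 s⁻¹.
√((Cω)² + λ²) = √((156)² + 22.38²) = 157 W/(m²·K).
F₀ = A × √((Cω)²+λ²) = 0.8805 × 157 = 138 W/m².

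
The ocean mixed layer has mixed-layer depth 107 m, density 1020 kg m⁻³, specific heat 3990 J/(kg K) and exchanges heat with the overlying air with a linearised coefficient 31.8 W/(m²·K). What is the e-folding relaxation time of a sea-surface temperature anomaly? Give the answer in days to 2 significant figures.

Areal heat capacity C = ρ c_p D = 1020 × 3990 × 107 = 4.35×10^8 J/(m^2 K).
Relaxation time τ = C / λ = 4.35×10^8 / 31.8 = 1.37×10^7 s.
In days: 1.37×10^7 s / (86400 s/day) = 158 days.

160 days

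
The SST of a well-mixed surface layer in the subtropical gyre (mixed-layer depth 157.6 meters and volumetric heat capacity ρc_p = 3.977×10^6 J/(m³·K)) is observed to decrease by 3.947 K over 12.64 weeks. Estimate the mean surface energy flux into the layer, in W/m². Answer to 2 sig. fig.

-320

Areal heat capacity C = ρc_p × D = 3.977×10^6 × 157.6 = 6.27×10^8 J/(m^2 K).
Required heat per unit area: Q = C ΔT = 6.27×10^8 × -3.947 = -2.47×10^9 J/m².
Flux F = Q / Δt = -2.47×10^9 / 7.64×10^6 s = -324 W/m².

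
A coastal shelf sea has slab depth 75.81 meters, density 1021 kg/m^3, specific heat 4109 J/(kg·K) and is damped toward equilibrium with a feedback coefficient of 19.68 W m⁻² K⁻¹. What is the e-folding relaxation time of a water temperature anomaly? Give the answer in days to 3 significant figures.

187 days

Areal heat capacity C = ρ c_p D = 1021 × 4109 × 75.81 = 3.18×10^8 J/(m^2 K).
Relaxation time τ = C / λ = 3.18×10^8 / 19.68 = 1.62×10^7 s.
In days: 1.62×10^7 s / (86400 s/day) = 187 days.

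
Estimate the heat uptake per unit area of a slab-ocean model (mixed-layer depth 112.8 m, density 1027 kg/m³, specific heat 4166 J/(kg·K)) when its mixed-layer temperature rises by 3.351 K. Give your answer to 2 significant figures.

1.6×10^9

Areal heat capacity C = ρ c_p D = 1027 × 4166 × 112.8 = 4.83×10^8 J m⁻² K⁻¹.
ΔQ = C ΔT = 4.83×10^8 × 3.351 = 1.62×10^9 J/m².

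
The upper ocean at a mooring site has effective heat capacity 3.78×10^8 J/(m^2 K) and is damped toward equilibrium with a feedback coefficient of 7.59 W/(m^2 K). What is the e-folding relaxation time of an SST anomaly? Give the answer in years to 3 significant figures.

Areal heat capacity C = 3.78×10^8 J/(m^2 K) (given).
Relaxation time τ = C / λ = 3.78×10^8 / 7.59 = 4.98×10^7 s.
In years: 4.98×10^7 s / (3.156×10^7 s/year) = 1.58 years.

1.58 years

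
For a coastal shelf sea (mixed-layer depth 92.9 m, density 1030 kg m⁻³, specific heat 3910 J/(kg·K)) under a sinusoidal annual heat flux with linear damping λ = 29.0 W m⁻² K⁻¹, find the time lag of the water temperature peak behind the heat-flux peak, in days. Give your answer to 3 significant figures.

69.7 days

Areal heat capacity C = ρ c_p D = 1030 × 3910 × 92.9 = 3.74×10^8 J m⁻² K⁻¹.
ω = 2π / 3.15×10^7 s = 1.99×10^-7 s⁻¹.
Phase lag φ = arctan(Cω/λ) = arctan(74.5/29.0) = 1.20 rad.
Time lag = φ / ω = 1.20 / 1.99×10^-7 = 6.02×10^6 s = 69.7 days.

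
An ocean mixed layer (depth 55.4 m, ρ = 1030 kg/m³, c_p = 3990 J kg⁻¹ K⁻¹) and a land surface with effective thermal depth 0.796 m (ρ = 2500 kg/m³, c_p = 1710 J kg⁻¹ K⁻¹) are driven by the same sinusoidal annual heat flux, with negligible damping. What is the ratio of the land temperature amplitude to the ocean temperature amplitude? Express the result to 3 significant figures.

C_ocean = 1030 × 3990 × 55.4 = 2.28×10^8 J/(m²·K).
C_land = 2500 × 1710 × 0.796 = 3.40×10^6 J/(m²·K).
Undamped amplitude ∝ 1/C, so A_land/A_ocean = C_ocean/C_land = 66.9.

66.9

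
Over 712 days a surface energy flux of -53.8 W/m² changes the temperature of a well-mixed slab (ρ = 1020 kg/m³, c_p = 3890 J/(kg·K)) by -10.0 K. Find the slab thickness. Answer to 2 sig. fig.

Heat input Q = F Δt = -53.8 × 6.15×10^7 s = -3.31×10^9 J/m².
Required areal heat capacity C = Q / ΔT = 3.31×10^8 J/(m²·K).
Depth D = C / (ρ c_p) = 3.31×10^8 / (1020 × 3890) = 83.4 m.

83 m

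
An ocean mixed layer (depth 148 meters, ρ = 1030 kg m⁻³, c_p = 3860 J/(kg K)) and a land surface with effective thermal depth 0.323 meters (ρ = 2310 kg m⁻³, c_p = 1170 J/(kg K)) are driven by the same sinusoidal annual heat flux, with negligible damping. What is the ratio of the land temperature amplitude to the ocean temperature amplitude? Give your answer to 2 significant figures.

C_ocean = 1030 × 3860 × 148 = 5.88×10^8 J/(m²·K).
C_land = 2310 × 1170 × 0.323 = 8.73×10^5 J/(m²·K).
Undamped amplitude ∝ 1/C, so A_land/A_ocean = C_ocean/C_land = 674.

670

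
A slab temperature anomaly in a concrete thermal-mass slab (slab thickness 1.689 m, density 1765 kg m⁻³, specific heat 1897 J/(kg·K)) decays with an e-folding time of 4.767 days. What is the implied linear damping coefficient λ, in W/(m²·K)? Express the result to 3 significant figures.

Areal heat capacity C = ρ c_p D = 1765 × 1897 × 1.689 = 5.66×10^6 J/(m²·K).
τ = 4.767 days = 4.12×10^5 s.
λ = C / τ = 5.66×10^6 / 4.12×10^5 = 13.7 W/(m²·K).

13.7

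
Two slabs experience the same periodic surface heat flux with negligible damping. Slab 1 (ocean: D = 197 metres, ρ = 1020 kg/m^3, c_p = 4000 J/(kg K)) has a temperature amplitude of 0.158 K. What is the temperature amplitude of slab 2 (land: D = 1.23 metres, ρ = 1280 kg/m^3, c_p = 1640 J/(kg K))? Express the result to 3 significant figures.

49.2 K

C_ocean = 8.04×10^8 J/(m²·K); C_land = 2.58×10^6 J/(m²·K).
A ∝ 1/C ⇒ A_land = A_ocean × C_ocean/C_land = 0.158 × 311 = 49.2 K.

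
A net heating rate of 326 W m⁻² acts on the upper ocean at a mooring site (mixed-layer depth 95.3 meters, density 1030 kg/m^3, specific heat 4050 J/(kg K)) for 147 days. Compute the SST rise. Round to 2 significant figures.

Areal heat capacity C = ρ c_p D = 1030 × 4050 × 95.3 = 3.98×10^8 J/(m^2 K).
Net heat input Q = F Δt = 326 × (147 days × 86400 s/day) = 4.14×10^9 J/m².
ΔT = Q / C = 4.14×10^9 / 3.98×10^8 = 10.4 K.

10 K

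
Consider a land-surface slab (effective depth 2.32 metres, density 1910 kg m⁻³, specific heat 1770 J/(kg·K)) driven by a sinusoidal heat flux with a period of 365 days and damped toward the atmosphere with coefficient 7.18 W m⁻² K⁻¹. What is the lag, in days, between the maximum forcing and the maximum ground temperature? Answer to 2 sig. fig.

12 days

Areal heat capacity C = ρ c_p D = 1910 × 1770 × 2.32 = 7.84×10^6 J/(m²·K).
ω = 2π / 3.15×10^7 s = 1.99×10^-7 s⁻¹.
Phase lag φ = arctan(Cω/λ) = arctan(1.56/7.18) = 0.214 rad.
Time lag = φ / ω = 0.214 / 1.99×10^-7 = 1.08×10^6 s = 12.4 days.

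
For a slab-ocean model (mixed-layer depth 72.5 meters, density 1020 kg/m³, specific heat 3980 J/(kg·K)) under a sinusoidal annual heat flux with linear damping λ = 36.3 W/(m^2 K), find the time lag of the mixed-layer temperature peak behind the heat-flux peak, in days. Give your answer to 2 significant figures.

59 days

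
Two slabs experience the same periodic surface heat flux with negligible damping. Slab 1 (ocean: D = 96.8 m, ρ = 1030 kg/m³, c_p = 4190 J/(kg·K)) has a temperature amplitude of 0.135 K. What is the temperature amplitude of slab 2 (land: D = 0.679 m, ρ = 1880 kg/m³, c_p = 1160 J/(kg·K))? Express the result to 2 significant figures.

C_ocean = 4.18×10^8 J/(m²·K); C_land = 1.48×10^6 J/(m²·K).
A ∝ 1/C ⇒ A_land = A_ocean × C_ocean/C_land = 0.135 × 282 = 38.1 K.

38 K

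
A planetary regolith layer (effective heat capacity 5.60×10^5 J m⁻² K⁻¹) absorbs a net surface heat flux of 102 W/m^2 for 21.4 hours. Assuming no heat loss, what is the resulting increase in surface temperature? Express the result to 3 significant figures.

14.0 K

Areal heat capacity C = 5.60×10^5 J m⁻² K⁻¹ (given).
Net heat input Q = F Δt = 102 × (21.4 hours × 3600 s/hour) = 7.86×10^6 J/m².
ΔT = Q / C = 7.86×10^6 / 5.60×10^5 = 14.0 K.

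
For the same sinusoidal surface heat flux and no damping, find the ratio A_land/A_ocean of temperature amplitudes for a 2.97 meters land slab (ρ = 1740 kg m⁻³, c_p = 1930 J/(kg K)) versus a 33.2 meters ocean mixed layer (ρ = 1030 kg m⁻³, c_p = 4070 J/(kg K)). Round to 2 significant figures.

14

C_ocean = 1030 × 4070 × 33.2 = 1.39×10^8 J/(m²·K).
C_land = 1740 × 1930 × 2.97 = 9.97×10^6 J/(m²·K).
Undamped amplitude ∝ 1/C, so A_land/A_ocean = C_ocean/C_land = 14.0.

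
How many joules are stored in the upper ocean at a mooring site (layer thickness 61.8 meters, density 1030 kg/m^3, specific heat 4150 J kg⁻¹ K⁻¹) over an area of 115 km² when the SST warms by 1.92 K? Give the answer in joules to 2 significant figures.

5.8×10^16 J

Areal heat capacity C = ρ c_p D = 1030 × 4150 × 61.8 = 2.64×10^8 J/(m^2 K).
Heat per unit area: q = C ΔT = 2.64×10^8 × 1.92 = 5.07×10^8 J/m².
Total heat: Q = q × A = 5.07×10^8 × (115 × 10⁶ m²) = 5.83×10^16 J.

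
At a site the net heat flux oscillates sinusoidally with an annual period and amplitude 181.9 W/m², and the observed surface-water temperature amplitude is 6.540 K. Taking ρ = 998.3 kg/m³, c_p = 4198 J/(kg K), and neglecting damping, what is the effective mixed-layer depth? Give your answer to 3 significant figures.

ω = 2π / 3.15×10^7 s = 1.99×10^-7 s⁻¹.
Required C = F₀ / (A ω) = 181.9 / (6.540 × 1.99×10^-7) = 1.40×10^8 J/(m²·K).
D = C / (ρ c_p) = 1.40×10^8 / (998.3 × 4198) = 33.3 m.

33.3 m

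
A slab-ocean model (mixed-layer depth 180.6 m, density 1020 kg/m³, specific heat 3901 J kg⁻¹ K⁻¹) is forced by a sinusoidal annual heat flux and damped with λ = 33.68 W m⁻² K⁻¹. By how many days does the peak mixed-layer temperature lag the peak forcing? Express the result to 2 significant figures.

78 days

Areal heat capacity C = ρ c_p D = 1020 × 3901 × 180.6 = 7.19×10^8 J/(m²·K).
ω = 2π / 3.15×10^7 s = 1.99×10^-7 s⁻¹.
Phase lag φ = arctan(Cω/λ) = arctan(143/33.68) = 1.34 rad.
Time lag = φ / ω = 1.34 / 1.99×10^-7 = 6.72×10^6 s = 77.8 days.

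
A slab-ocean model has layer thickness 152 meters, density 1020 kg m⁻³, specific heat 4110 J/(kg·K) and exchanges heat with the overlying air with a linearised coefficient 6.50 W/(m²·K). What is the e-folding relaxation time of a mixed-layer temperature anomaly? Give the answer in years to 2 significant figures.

3.1 years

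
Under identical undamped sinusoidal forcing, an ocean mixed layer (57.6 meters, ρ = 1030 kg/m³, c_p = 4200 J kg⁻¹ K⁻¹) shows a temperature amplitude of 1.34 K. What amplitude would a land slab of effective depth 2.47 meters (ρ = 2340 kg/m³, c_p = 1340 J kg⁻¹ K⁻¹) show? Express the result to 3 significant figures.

C_ocean = 2.49×10^8 J/(m²·K); C_land = 7.74×10^6 J/(m²·K).
A ∝ 1/C ⇒ A_land = A_ocean × C_ocean/C_land = 1.34 × 32.2 = 43.1 K.

43.1 K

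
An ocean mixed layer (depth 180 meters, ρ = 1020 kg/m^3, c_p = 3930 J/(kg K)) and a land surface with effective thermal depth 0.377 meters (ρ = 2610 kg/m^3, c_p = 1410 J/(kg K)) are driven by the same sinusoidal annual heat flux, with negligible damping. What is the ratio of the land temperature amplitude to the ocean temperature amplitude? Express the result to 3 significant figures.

C_ocean = 1020 × 3930 × 180 = 7.22×10^8 J/(m²·K).
C_land = 2610 × 1410 × 0.377 = 1.39×10^6 J/(m²·K).
Undamped amplitude ∝ 1/C, so A_land/A_ocean = C_ocean/C_land = 520.

520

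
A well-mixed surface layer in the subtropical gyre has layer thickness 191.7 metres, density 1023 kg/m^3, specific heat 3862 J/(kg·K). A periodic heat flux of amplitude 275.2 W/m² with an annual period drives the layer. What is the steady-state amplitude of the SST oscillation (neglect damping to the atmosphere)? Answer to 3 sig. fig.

1.82 K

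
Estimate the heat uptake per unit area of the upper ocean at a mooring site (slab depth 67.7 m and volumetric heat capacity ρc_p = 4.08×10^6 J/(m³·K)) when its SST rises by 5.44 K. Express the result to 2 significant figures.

1.5×10^9

Areal heat capacity C = ρc_p × D = 4.08×10^6 × 67.7 = 2.76×10^8 J/(m²·K).
ΔQ = C ΔT = 2.76×10^8 × 5.44 = 1.50×10^9 J/m².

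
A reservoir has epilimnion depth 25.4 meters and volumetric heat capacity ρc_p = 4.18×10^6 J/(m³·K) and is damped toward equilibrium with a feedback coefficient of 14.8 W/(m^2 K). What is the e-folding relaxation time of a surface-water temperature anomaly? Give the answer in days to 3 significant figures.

83.0 days

Areal heat capacity C = ρc_p × D = 4.18×10^6 × 25.4 = 1.06×10^8 J/(m²·K).
Relaxation time τ = C / λ = 1.06×10^8 / 14.8 = 7.17×10^6 s.
In days: 7.17×10^6 s / (86400 s/day) = 83.0 days.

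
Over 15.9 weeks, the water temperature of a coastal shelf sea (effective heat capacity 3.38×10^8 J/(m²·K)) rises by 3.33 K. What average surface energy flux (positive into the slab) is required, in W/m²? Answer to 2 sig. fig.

Areal heat capacity C = 3.38×10^8 J/(m²·K) (given).
Required heat per unit area: Q = C ΔT = 3.38×10^8 × 3.33 = 1.13×10^9 J/m².
Flux F = Q / Δt = 1.13×10^9 / 9.62×10^6 s = 117 W/m².

120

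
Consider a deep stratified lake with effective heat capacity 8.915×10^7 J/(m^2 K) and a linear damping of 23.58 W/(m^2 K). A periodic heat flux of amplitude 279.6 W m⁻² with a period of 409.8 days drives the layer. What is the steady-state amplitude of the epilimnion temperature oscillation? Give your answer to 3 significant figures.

9.85 K

Areal heat capacity C = 8.915×10^7 J/(m^2 K) (given).
Angular frequency ω = 2π / T = 2π / 3.54×10^7 s = 1.77×10^-7 s⁻¹.
√((Cω)² + λ²) = √((15.8)² + 23.58²) = 28.4 W/(m²·K).
Amplitude A = F₀ / √((Cω)²+λ²) = 279.6 / 28.4 = 9.85 K.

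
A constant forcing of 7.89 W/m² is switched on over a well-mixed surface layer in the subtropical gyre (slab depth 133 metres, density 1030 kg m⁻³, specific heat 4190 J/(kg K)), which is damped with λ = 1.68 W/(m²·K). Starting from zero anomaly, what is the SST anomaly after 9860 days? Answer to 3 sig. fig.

4.31 K

Areal heat capacity C = ρ c_p D = 1030 × 4190 × 133 = 5.74×10^8 J/(m²·K).
τ = C / λ = 5.74×10^8 / 1.68 = 3.42×10^8 s.
Equilibrium anomaly ΔT_eq = F / λ = 7.89 / 1.68 = 4.70 K.
t = 9860 days = 8.52×10^8 s, so t/τ = 2.49.
ΔT(t) = ΔT_eq (1 − e^(−t/τ)) = 4.70 × (1 − e^−2.49) = 4.31 K.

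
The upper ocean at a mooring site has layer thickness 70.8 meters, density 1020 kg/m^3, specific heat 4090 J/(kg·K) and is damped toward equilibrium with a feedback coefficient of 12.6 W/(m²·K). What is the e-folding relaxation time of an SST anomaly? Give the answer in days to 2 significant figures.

270 days

Areal heat capacity C = ρ c_p D = 1020 × 4090 × 70.8 = 2.95×10^8 J/(m^2 K).
Relaxation time τ = C / λ = 2.95×10^8 / 12.6 = 2.34×10^7 s.
In days: 2.34×10^7 s / (86400 s/day) = 271 days.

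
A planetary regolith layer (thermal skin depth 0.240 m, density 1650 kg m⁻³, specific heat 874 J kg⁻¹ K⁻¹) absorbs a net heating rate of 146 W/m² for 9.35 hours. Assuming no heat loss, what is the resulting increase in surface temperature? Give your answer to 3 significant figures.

Areal heat capacity C = ρ c_p D = 1650 × 874 × 0.240 = 3.46×10^5 J m⁻² K⁻¹.
Net heat input Q = F Δt = 146 × (9.35 hours × 3600 s/hour) = 4.91×10^6 J/m².
ΔT = Q / C = 4.91×10^6 / 3.46×10^5 = 14.2 K.

14.2 K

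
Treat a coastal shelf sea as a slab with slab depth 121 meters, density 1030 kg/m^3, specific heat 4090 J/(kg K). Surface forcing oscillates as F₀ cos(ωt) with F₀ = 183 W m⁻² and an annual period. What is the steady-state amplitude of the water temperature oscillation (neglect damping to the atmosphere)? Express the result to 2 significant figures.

Areal heat capacity C = ρ c_p D = 1030 × 4090 × 121 = 5.10×10^8 J/(m²·K).
Angular frequency ω = 2π / T = 2π / 3.15×10^7 s = 1.99×10^-7 s⁻¹.
Cω = 5.10×10^8 × 1.99×10^-7 = 102 W/(m²·K).
Amplitude A = F₀ / (Cω) = 183 / 102 = 1.80 K.

1.8 K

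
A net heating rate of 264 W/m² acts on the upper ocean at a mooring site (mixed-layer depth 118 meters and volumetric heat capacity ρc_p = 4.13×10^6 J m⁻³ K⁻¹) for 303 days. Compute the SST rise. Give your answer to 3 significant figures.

14.2 K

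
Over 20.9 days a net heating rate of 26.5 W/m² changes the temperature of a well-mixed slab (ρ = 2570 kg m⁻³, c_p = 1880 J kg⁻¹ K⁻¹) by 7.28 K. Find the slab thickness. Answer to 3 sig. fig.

Heat input Q = F Δt = 26.5 × 1.81×10^6 s = 4.79×10^7 J/m².
Required areal heat capacity C = Q / ΔT = 6.57×10^6 J/(m²·K).
Depth D = C / (ρ c_p) = 6.57×10^6 / (2570 × 1880) = 1.36 m.

1.36 m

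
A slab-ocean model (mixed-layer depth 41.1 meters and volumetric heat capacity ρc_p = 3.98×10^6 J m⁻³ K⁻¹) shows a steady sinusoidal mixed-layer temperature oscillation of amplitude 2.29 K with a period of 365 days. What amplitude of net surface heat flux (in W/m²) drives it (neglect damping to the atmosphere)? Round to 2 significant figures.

75

Areal heat capacity C = ρc_p × D = 3.98×10^6 × 41.1 = 1.64×10^8 J/(m^2 K).
ω = 2π / 3.15×10^7 s = 1.99×10^-7 s⁻¹.
Cω = 1.64×10^8 × 1.99×10^-7 = 32.6 W/(m²·K).
F₀ = A × Cω = 2.29 × 32.6 = 74.6 W/m².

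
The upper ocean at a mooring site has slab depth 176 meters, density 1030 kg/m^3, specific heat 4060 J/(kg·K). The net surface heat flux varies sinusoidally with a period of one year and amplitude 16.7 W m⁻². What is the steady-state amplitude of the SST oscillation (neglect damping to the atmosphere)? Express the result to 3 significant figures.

Areal heat capacity C = ρ c_p D = 1030 × 4060 × 176 = 7.36×10^8 J m⁻² K⁻¹.
Angular frequency ω = 2π / T = 2π / 3.15×10^7 s = 1.99×10^-7 s⁻¹.
Cω = 7.36×10^8 × 1.99×10^-7 = 147 W/(m²·K).
Amplitude A = F₀ / (Cω) = 16.7 / 147 = 0.114 K.

0.114 K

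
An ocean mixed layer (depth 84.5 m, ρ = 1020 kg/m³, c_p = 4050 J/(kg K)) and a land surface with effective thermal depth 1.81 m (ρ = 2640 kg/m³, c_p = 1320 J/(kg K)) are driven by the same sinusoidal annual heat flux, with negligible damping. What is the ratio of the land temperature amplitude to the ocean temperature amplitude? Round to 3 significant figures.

C_ocean = 1020 × 4050 × 84.5 = 3.49×10^8 J/(m²·K).
C_land = 2640 × 1320 × 1.81 = 6.31×10^6 J/(m²·K).
Undamped amplitude ∝ 1/C, so A_land/A_ocean = C_ocean/C_land = 55.3.

55.3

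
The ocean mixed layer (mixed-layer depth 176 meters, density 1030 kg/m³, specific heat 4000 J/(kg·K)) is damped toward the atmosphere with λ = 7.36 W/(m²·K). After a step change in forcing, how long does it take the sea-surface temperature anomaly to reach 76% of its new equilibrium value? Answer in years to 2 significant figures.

4.5 years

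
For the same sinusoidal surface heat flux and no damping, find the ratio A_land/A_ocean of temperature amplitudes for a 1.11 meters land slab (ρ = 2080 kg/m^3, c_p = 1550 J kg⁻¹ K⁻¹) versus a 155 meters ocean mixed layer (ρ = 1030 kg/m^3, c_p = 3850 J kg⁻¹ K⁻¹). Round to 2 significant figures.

170

C_ocean = 1030 × 3850 × 155 = 6.15×10^8 J/(m²·K).
C_land = 2080 × 1550 × 1.11 = 3.58×10^6 J/(m²·K).
Undamped amplitude ∝ 1/C, so A_land/A_ocean = C_ocean/C_land = 172.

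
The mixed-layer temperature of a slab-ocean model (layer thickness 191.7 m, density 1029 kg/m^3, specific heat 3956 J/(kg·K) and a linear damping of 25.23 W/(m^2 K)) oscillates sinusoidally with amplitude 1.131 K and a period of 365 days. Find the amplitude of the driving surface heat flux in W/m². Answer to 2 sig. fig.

180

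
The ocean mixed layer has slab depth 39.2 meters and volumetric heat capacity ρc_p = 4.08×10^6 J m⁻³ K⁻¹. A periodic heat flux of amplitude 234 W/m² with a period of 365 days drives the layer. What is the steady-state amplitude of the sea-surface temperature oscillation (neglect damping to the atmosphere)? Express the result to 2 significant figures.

7.3 K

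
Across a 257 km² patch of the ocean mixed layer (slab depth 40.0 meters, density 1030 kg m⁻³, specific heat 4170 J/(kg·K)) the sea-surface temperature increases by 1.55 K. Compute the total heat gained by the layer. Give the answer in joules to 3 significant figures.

Areal heat capacity C = ρ c_p D = 1030 × 4170 × 40.0 = 1.72×10^8 J/(m^2 K).
Heat per unit area: q = C ΔT = 1.72×10^8 × 1.55 = 2.66×10^8 J/m².
Total heat: Q = q × A = 2.66×10^8 × (257 × 10⁶ m²) = 6.84×10^16 J.

6.84×10^16 J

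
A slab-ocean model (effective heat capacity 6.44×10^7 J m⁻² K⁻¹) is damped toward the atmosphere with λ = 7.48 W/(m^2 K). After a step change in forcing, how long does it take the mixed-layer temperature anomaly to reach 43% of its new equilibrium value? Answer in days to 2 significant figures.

Areal heat capacity C = 6.44×10^7 J m⁻² K⁻¹ (given).
τ = C / λ = 6.44×10^7 / 7.48 = 8.61×10^6 s.
Fraction reached: 1 − e^(−t/τ) = 0.43 ⇒ t = −τ ln(1 − 0.43) = τ × 0.562.
t = 4.84×10^6 s = 56.0 days.

56 days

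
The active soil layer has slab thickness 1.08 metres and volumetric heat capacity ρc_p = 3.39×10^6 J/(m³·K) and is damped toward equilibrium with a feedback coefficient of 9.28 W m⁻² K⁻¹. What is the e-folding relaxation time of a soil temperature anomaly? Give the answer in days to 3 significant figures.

Areal heat capacity C = ρc_p × D = 3.39×10^6 × 1.08 = 3.66×10^6 J m⁻² K⁻¹.
Relaxation time τ = C / λ = 3.66×10^6 / 9.28 = 3.95×10^5 s.
In days: 3.95×10^5 s / (86400 s/day) = 4.57 days.

4.57 days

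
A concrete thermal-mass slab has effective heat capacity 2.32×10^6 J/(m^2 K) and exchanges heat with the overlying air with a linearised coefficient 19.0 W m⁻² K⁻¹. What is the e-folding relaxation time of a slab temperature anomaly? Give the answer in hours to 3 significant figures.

Areal heat capacity C = 2.32×10^6 J/(m^2 K) (given).
Relaxation time τ = C / λ = 2.32×10^6 / 19.0 = 1.22×10^5 s.
In hours: 1.22×10^5 s / (3600 s/hour) = 33.9 hours.

33.9 hours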